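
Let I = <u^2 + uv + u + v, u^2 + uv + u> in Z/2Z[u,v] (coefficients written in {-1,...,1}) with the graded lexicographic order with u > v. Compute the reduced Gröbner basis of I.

f_1 = u^2 + uv + u + v, LT = u^2.
f_2 = u^2 + uv + u, LT = u^2.

S(f_1,f_2): lcm = u^2. S = v.
  leading term v: no divisor's leading term divides it; move v to the remainder.
  remainder v ≠ 0; add g_3 = v to the basis.

The other S-polynomials (S(f_1,g_3), S(f_2,g_3)) all reduce to 0 modulo the current basis, so we have a Gröbner basis.
Inter-reduce: drop elements whose leading term is divisible by another's, tail-reduce, and make monic.

G = {u^2 + u, v}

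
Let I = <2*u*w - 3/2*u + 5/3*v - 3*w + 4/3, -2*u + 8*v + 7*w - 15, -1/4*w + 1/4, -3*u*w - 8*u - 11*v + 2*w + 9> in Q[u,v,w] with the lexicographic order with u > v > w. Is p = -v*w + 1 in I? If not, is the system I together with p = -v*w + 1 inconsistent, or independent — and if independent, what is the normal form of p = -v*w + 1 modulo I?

First compute the reduced Gröbner basis of I by Buchberger's algorithm.
f_1 = 2*u*w - 3/2*u + 5/3*v - 3*w + 4/3, LT = u*w.
f_2 = -2*u + 8*v + 7*w - 15, LT = u.
f_3 = -1/4*w + 1/4, LT = w.
f_4 = -3*u*w - 8*u - 11*v + 2*w + 9, LT = u*w.

S(f_1,f_2): lcm = u*w. S = -3/4*u + 4*v*w + 5/6*v + 7/2*w**2 - 9*w + 2/3.
  leading term u: subtract (3/8)·f_2 from -3/4*u + 4*v*w + 5/6*v + 7/2*w**2 - 9*w + 2/3 → 4*v*w - 13/6*v + 7/2*w**2 - 93/8*w + 151/24
  leading term v*w: subtract (-16*v)·f_3 from 4*v*w - 13/6*v + 7/2*w**2 - 93/8*w + 151/24 → 11/6*v + 7/2*w**2 - 93/8*w + 151/24
  leading term v: no divisor's leading term divides it; move 11/6*v to the remainder.
  leading term w**2: subtract (-14*w)·f_3 from 7/2*w**2 - 93/8*w + 151/24 → -65/8*w + 151/24
  leading term w: subtract (65/2)·f_3 from -65/8*w + 151/24 → -11/6
  leading term 1: no divisor's leading term divides it; move -11/6 to the remainder.
  remainder 11/6*v - 11/6 ≠ 0; add h_5 = 11/6*v - 11/6 to the basis.

S(f_1,f_3): lcm = u*w. S = 1/4*u + 5/6*v - 3/2*w + 2/3.
  leading term u: subtract (-1/8)·f_2 from 1/4*u + 5/6*v - 3/2*w + 2/3 → 11/6*v - 5/8*w - 29/24
  leading term v: subtract (1)·h_5 from 11/6*v - 5/8*w - 29/24 → -5/8*w + 5/8
  leading term w: subtract (5/2)·f_3 from -5/8*w + 5/8 → 0
  remainder 0.

S(f_1,f_4): lcm = u*w. S = -41/12*u - 17/6*v - 5/6*w + 11/3.
  leading term u: subtract (41/24)·f_2 from -41/12*u - 17/6*v - 5/6*w + 11/3 → -33/2*v - 307/24*w + 703/24
  leading term v: subtract (-9)·h_5 from -33/2*v - 307/24*w + 703/24 → -307/24*w + 307/24
  leading term w: subtract (307/6)·f_3 from -307/24*w + 307/24 → 0
  remainder 0.

S(f_2,f_3): leading monomials are coprime, so the S-polynomial reduces to 0 (Buchberger's first criterion).
S(f_2,f_4): lcm = u*w. S = -8/3*u - 4*v*w - 11/3*v - 7/2*w**2 + 49/6*w + 3.
  leading term u: subtract (4/3)·f_2 from -8/3*u - 4*v*w - 11/3*v - 7/2*w**2 + 49/6*w + 3 → -4*v*w - 43/3*v - 7/2*w**2 - 7/6*w + 23
  leading term v*w: subtract (16*v)·f_3 from -4*v*w - 43/3*v - 7/2*w**2 - 7/6*w + 23 → -55/3*v - 7/2*w**2 - 7/6*w + 23
  leading term v: subtract (-10)·h_5 from -55/3*v - 7/2*w**2 - 7/6*w + 23 → -7/2*w**2 - 7/6*w + 14/3
  leading term w**2: subtract (14*w)·f_3 from -7/2*w**2 - 7/6*w + 14/3 → -14/3*w + 14/3
  leading term w: subtract (56/3)·f_3 from -14/3*w + 14/3 → 0
  remainder 0.

S(f_3,f_4): lcm = u*w. S = -11/3*u - 11/3*v + 2/3*w + 3.
  leading term u: subtract (11/6)·f_2 from -11/3*u - 11/3*v + 2/3*w + 3 → -55/3*v - 73/6*w + 61/2
  leading term v: subtract (-10)·h_5 from -55/3*v - 73/6*w + 61/2 → -73/6*w + 73/6
  leading term w: subtract (146/3)·f_3 from -73/6*w + 73/6 → 0
  remainder 0.

S(f_1,h_5): leading monomials are coprime, so the S-polynomial reduces to 0 (Buchberger's first criterion).
S(f_2,h_5): leading monomials are coprime, so the S-polynomial reduces to 0 (Buchberger's first criterion).
S(f_3,h_5): leading monomials are coprime, so the S-polynomial reduces to 0 (Buchberger's first criterion).
S(f_4,h_5): leading monomials are coprime, so the S-polynomial reduces to 0 (Buchberger's first criterion).
Every S-polynomial of the final basis reduces to 0, so we have a Gröbner basis.
Inter-reduce: drop elements whose leading term is divisible by another's, tail-reduce, and make monic.
Reduced Gröbner basis: {u, v - 1, w - 1}.
Label its elements g_1 = u, g_2 = v - 1, g_3 = w - 1.

Reduce p = -v*w + 1 modulo G:
  leading term v*w: subtract (-w)·g_2 from -v*w + 1 → -w + 1
  leading term w: subtract (-1)·g_3 from -w + 1 → 0
  normal form = 0.
Since the normal form is 0, p ∈ I.

-v*w + 1 lies in I (it reduces to 0).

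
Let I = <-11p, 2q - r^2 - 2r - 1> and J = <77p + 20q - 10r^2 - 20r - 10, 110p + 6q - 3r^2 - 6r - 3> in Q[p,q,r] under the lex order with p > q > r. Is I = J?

Two ideals are equal iff their reduced Gröbner bases coincide (the reduced basis is unique for a fixed ordering).
Buchberger on the first generating set:
f_1 = -11p, LT = p.
f_2 = 2q - r^2 - 2r - 1, LT = q.

The S-polynomials (S(f_1,f_2)) all reduce to 0 modulo the current basis, so we have a Gröbner basis.
Inter-reduce: drop elements whose leading term is divisible by another's, tail-reduce, and make monic.
Reduced Gröbner basis: {p, q - 1/2r^2 - r - 1/2}.

Buchberger on the second generating set:
h_1 = 77p + 20q - 10r^2 - 20r - 10, LT = p.
h_2 = 110p + 6q - 3r^2 - 6r - 3, LT = p.

S(h_1,h_2): lcm = p. S = 79/385q - 79/770r^2 - 79/385r - 79/770.
  reduce S modulo (h_1, h_2):
  remainder 79/385q - 79/770r^2 - 79/385r - 79/770 ≠ 0; add k_3 = 79/385q - 79/770r^2 - 79/385r - 79/770 to the basis.

The other S-polynomials (S(h_1,k_3), S(h_2,k_3)) all reduce to 0 modulo the current basis, so we have a Gröbner basis.
Inter-reduce: drop elements whose leading term is divisible by another's, tail-reduce, and make monic.
Reduced Gröbner basis: {p, q - 1/2r^2 - r - 1/2}.

These coincide, so the ideals are equal.

Yes, the ideals are equal.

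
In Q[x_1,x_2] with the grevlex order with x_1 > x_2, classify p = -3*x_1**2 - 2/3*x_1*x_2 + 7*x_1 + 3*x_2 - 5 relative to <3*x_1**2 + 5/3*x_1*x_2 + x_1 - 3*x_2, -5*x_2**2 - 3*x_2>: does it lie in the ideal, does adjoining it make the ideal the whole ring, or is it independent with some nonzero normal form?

Adjoining -3*x_1**2 - 2/3*x_1*x_2 + 7*x_1 + 3*x_2 - 5 makes the ideal the whole ring: the system is inconsistent.

First compute the reduced Gröbner basis of I by Buchberger's algorithm.
f_1 = 3*x_1**2 + 5/3*x_1*x_2 + x_1 - 3*x_2, LT = x_1**2.
f_2 = -5*x_2**2 - 3*x_2, LT = x_2**2.

The S-polynomials (S(f_1,f_2)) all reduce to 0 modulo the current basis, so we have a Gröbner basis.
Inter-reduce: drop elements whose leading term is divisible by another's, tail-reduce, and make monic.
Reduced Gröbner basis: {x_1**2 + 5/9*x_1*x_2 + 1/3*x_1 - x_2, x_2**2 + 3/5*x_2}.
Label its elements g_1 = x_1**2 + 5/9*x_1*x_2 + 1/3*x_1 - x_2, g_2 = x_2**2 + 3/5*x_2.

Reduce p = -3*x_1**2 - 2/3*x_1*x_2 + 7*x_1 + 3*x_2 - 5 modulo G:
  leading term x_1**2: subtract (-3)·g_1 from -3*x_1**2 - 2/3*x_1*x_2 + 7*x_1 + 3*x_2 - 5 → x_1*x_2 + 8*x_1 - 5
  leading term x_1*x_2: no divisor's leading term divides it; move x_1*x_2 to the remainder.
  leading term x_1: no divisor's leading term divides it; move 8*x_1 to the remainder.
  leading term 1: no divisor's leading term divides it; move -5 to the remainder.
  normal form = x_1*x_2 + 8*x_1 - 5.
The normal form is nonzero, so p ∉ I. Since p minus its normal form lies in I, I + (p) = I + (r) where r = x_1*x_2 + 8*x_1 - 5; decide whether this ideal is the whole ring.
Run Buchberger on G together with r (pairs among the g_i already reduce to 0 since G is a Gröbner basis):
g_1 = x_1**2 + 5/9*x_1*x_2 + 1/3*x_1 - x_2, LT = x_1**2.
g_2 = x_2**2 + 3/5*x_2, LT = x_2**2.
r = x_1*x_2 + 8*x_1 - 5, LT = x_1*x_2.

S(g_1,r): lcm = x_1**2*x_2. S = 5/9*x_1*x_2**2 - 8*x_1**2 + 1/3*x_1*x_2 - x_2**2 + 5*x_1.
  reduce S modulo (g_1, g_2, r):
  remainder -251/9*x_1 - 37/5*x_2 + 200/9 ≠ 0; add m_4 = -251/9*x_1 - 37/5*x_2 + 200/9 to the basis.

S(g_2,r): lcm = x_1*x_2**2. S = -37/5*x_1*x_2 + 5*x_2.
  reduce S modulo (g_1, g_2, r, m_4):
  remainder -67193/6275*x_2 + 2553/251 ≠ 0; add m_5 = -67193/6275*x_2 + 2553/251 to the basis.

S(g_1,m_4): lcm = x_1**2. S = 3278/11295*x_1*x_2 + 851/753*x_1 - x_2.
  reduce S modulo (g_1, g_2, r, m_4, m_5):
  remainder -2495040/16865443 ≠ 0; add m_6 = -2495040/16865443 to the basis.

The other S-polynomials (S(g_1,g_2), S(g_2,m_4), S(r,m_4), S(g_1,m_5), S(g_2,m_5), S(r,m_5), S(m_4,m_5), S(g_1,m_6), S(g_2,m_6), S(r,m_6), S(m_4,m_6), S(m_5,m_6)) all reduce to 0 modulo the current basis, so we have a Gröbner basis.
Inter-reduce: drop elements whose leading term is divisible by another's, tail-reduce, and make monic.
Reduced Gröbner basis: {1}.
The reduced Gröbner basis of I + (p) is {1}: the ideal is the whole ring, so the enlarged system has no common solution — adjoining p is inconsistent.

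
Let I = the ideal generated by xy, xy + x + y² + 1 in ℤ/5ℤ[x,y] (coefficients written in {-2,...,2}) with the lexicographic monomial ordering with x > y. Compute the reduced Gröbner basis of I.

f_1 = xy, LT = xy.
f_2 = xy + x + y² + 1, LT = xy.

S(f_1,f_2): lcm = xy. S = -x - y² - 1.
  reduce S modulo (f_1, f_2):
  remainder -x - y² - 1 ≠ 0; add g_3 = -x - y² - 1 to the basis.

S(f_1,g_3): lcm = xy. S = -y³ - y.
  reduce S modulo (f_1, f_2, g_3):
  remainder -y³ - y ≠ 0; add g_4 = -y³ - y to the basis.

The other S-polynomials (S(f_2,g_3), S(f_1,g_4), S(f_2,g_4), S(g_3,g_4)) all reduce to 0 modulo the current basis, so we have a Gröbner basis.
Inter-reduce: drop elements whose leading term is divisible by another's, tail-reduce, and make monic.

G = {x + y² + 1, y³ + y}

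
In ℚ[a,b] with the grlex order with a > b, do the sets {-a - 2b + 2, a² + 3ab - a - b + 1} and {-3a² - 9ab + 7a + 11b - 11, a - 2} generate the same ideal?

Since reduced Gröbner bases are canonical representatives of ideals under a given ordering, it suffices to compute and compare them.
Buchberger on the first generating set:
f_1 = -a - 2b + 2, LT = a.
f_2 = a² + 3ab - a - b + 1, LT = a².

S(f_1,f_2): lcm = a². S = -ab - a + b - 1.
  leading term ab: subtract (b)·f_1 from -ab - a + b - 1 → 2b² - a - b - 1
  leading term b²: no divisor's leading term divides it; move 2b² to the remainder.
  leading term a: subtract (1)·f_1 from -a - b - 1 → b - 3
  leading term b: no divisor's leading term divides it; move b to the remainder.
  leading term 1: no divisor's leading term divides it; move -3 to the remainder.
  remainder 2b² + b - 3 ≠ 0; add g_3 = 2b² + b - 3 to the basis.

The other S-polynomials (S(f_1,g_3), S(f_2,g_3)) all reduce to 0 modulo the current basis, so we have a Gröbner basis.
Inter-reduce: drop elements whose leading term is divisible by another's, tail-reduce, and make monic.
Reduced Gröbner basis: {b² + ½b - 3/2, a + 2b - 2}.

Buchberger on the second generating set:
h_1 = -3a² - 9ab + 7a + 11b - 11, LT = a².
h_2 = a - 2, LT = a.

S(h_1,h_2): lcm = a². S = 3ab - ⅓a - 11/3b + 11/3.
  leading term ab: subtract (3b)·h_2 from 3ab - ⅓a - 11/3b + 11/3 → -⅓a + 7/3b + 11/3
  leading term a: subtract (-⅓)·h_2 from -⅓a + 7/3b + 11/3 → 7/3b + 3
  leading term b: no divisor's leading term divides it; move 7/3b to the remainder.
  leading term 1: no divisor's leading term divides it; move 3 to the remainder.
  remainder 7/3b + 3 ≠ 0; add k_3 = 7/3b + 3 to the basis.

The other S-polynomials (S(h_1,k_3), S(h_2,k_3)) all reduce to 0 modulo the current basis, so we have a Gröbner basis.
Inter-reduce: drop elements whose leading term is divisible by another's, tail-reduce, and make monic.
Reduced Gröbner basis: {a - 2, b + 9/7}.

The bases are distinct; the ideals are different.
The choice of monomial ordering does not affect the verdict — as long as both bases are computed under the same ordering, their equality decides ideal equality.

No, the ideals differ.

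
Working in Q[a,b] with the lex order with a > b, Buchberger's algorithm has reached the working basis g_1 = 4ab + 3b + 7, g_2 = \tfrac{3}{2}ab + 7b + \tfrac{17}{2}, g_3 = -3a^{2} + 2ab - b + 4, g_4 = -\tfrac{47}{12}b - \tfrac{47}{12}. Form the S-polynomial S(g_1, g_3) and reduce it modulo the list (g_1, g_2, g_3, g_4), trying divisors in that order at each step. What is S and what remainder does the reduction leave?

S(g_1, g_3) = \tfrac{2}{3}ab^{2} + \tfrac{3}{4}ab + \tfrac{7}{4}a - \tfrac{1}{3}b^{2} + \tfrac{4}{3}b; remainder on division = \tfrac{7}{4}a - \tfrac{7}{4}.

lcm(LM(g_1), LM(g_3)) = a^{2}b.
S = (lcm/LT(g_1))·g_1 − (lcm/LT(g_3))·g_3 = \tfrac{2}{3}ab^{2} + \tfrac{3}{4}ab + \tfrac{7}{4}a - \tfrac{1}{3}b^{2} + \tfrac{4}{3}b.
Reduce S modulo (g_1, g_2, g_3, g_4) in that order:
  leading term ab^{2}: subtract (\tfrac{1}{6}b)·g_1 from \tfrac{2}{3}ab^{2} + \tfrac{3}{4}ab + \tfrac{7}{4}a - \tfrac{1}{3}b^{2} + \tfrac{4}{3}b → \tfrac{3}{4}ab + \tfrac{7}{4}a - \tfrac{5}{6}b^{2} + \tfrac{1}{6}b
  leading term ab: subtract (\tfrac{3}{16})·g_1 from \tfrac{3}{4}ab + \tfrac{7}{4}a - \tfrac{5}{6}b^{2} + \tfrac{1}{6}b → \tfrac{7}{4}a - \tfrac{5}{6}b^{2} - \tfrac{19}{48}b - \tfrac{21}{16}
  leading term a: no divisor's leading term divides it; move \tfrac{7}{4}a to the remainder.
  leading term b^{2}: subtract (\tfrac{10}{47}b)·g_4 from -\tfrac{5}{6}b^{2} - \tfrac{19}{48}b - \tfrac{21}{16} → \tfrac{7}{16}b - \tfrac{21}{16}
  leading term b: subtract (-\tfrac{21}{188})·g_4 from \tfrac{7}{16}b - \tfrac{21}{16} → -\tfrac{7}{4}
  leading term 1: no divisor's leading term divides it; move -\tfrac{7}{4} to the remainder.
The remainder \tfrac{7}{4}a - \tfrac{7}{4} is nonzero, so it would be added as the next basis element.
An S-polynomial is built so that the two leading terms cancel; whether anything survives reduction is exactly the Gröbner-basis criterion.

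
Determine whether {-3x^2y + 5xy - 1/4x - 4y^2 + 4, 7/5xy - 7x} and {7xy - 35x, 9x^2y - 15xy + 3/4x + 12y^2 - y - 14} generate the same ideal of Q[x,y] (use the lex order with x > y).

No, the ideals differ.

Two ideals are equal iff their reduced Gröbner bases coincide (the reduced basis is unique for a fixed ordering).
Buchberger on the first generating set:
f_1 = -3x^2y + 5xy - 1/4x - 4y^2 + 4, LT = x^2y.
f_2 = 7/5xy - 7x, LT = xy.

S(f_1,f_2): lcm = x^2y. S = 5x^2 - 5/3xy + 1/12x + 4/3y^2 - 4/3.
  leading term x^2: no divisor's leading term divides it; move 5x^2 to the remainder.
  leading term xy: subtract (-25/21)·f_2 from -5/3xy + 1/12x + 4/3y^2 - 4/3 → -33/4x + 4/3y^2 - 4/3
  leading term x: no divisor's leading term divides it; move -33/4x to the remainder.
  leading term y^2: no divisor's leading term divides it; move 4/3y^2 to the remainder.
  leading term 1: no divisor's leading term divides it; move -4/3 to the remainder.
  remainder 5x^2 - 33/4x + 4/3y^2 - 4/3 ≠ 0; add g_3 = 5x^2 - 33/4x + 4/3y^2 - 4/3 to the basis.

S(f_1,g_3): lcm = x^2y. S = -1/60xy + 1/12x - 4/15y^3 + 4/3y^2 + 4/15y - 4/3.
  leading term xy: subtract (-1/84)·f_2 from -1/60xy + 1/12x - 4/15y^3 + 4/3y^2 + 4/15y - 4/3 → -4/15y^3 + 4/3y^2 + 4/15y - 4/3
  leading term y^3: no divisor's leading term divides it; move -4/15y^3 to the remainder.
  leading term y^2: no divisor's leading term divides it; move 4/3y^2 to the remainder.
  leading term y: no divisor's leading term divides it; move 4/15y to the remainder.
  leading term 1: no divisor's leading term divides it; move -4/3 to the remainder.
  remainder -4/15y^3 + 4/3y^2 + 4/15y - 4/3 ≠ 0; add g_4 = -4/15y^3 + 4/3y^2 + 4/15y - 4/3 to the basis.

The other S-polynomials (S(f_2,g_3), S(f_1,g_4), S(f_2,g_4), S(g_3,g_4)) all reduce to 0 modulo the current basis, so we have a Gröbner basis.
Inter-reduce: drop elements whose leading term is divisible by another's, tail-reduce, and make monic.
Reduced Gröbner basis: {x^2 - 33/20x + 4/15y^2 - 4/15, xy - 5x, y^3 - 5y^2 - y + 5}.

Buchberger on the second generating set:
h_1 = 7xy - 35x, LT = xy.
h_2 = 9x^2y - 15xy + 3/4x + 12y^2 - y - 14, LT = x^2y.

S(h_1,h_2): lcm = x^2y. S = -5x^2 + 5/3xy - 1/12x - 4/3y^2 + 1/9y + 14/9.
  leading term x^2: no divisor's leading term divides it; move -5x^2 to the remainder.
  leading term xy: subtract (5/21)·h_1 from 5/3xy - 1/12x - 4/3y^2 + 1/9y + 14/9 → 33/4x - 4/3y^2 + 1/9y + 14/9
  leading term x: no divisor's leading term divides it; move 33/4x to the remainder.
  leading term y^2: no divisor's leading term divides it; move -4/3y^2 to the remainder.
  leading term y: no divisor's leading term divides it; move 1/9y to the remainder.
  leading term 1: no divisor's leading term divides it; move 14/9 to the remainder.
  remainder -5x^2 + 33/4x - 4/3y^2 + 1/9y + 14/9 ≠ 0; add k_3 = -5x^2 + 33/4x - 4/3y^2 + 1/9y + 14/9 to the basis.

S(h_1,k_3): lcm = x^2y. S = -5x^2 + 33/20xy - 4/15y^3 + 1/45y^2 + 14/45y.
  leading term x^2: subtract (1)·k_3 from -5x^2 + 33/20xy - 4/15y^3 + 1/45y^2 + 14/45y → 33/20xy - 33/4x - 4/15y^3 + 61/45y^2 + 1/5y - 14/9
  leading term xy: subtract (33/140)·h_1 from 33/20xy - 33/4x - 4/15y^3 + 61/45y^2 + 1/5y - 14/9 → -4/15y^3 + 61/45y^2 + 1/5y - 14/9
  leading term y^3: no divisor's leading term divides it; move -4/15y^3 to the remainder.
  leading term y^2: no divisor's leading term divides it; move 61/45y^2 to the remainder.
  leading term y: no divisor's leading term divides it; move 1/5y to the remainder.
  leading term 1: no divisor's leading term divides it; move -14/9 to the remainder.
  remainder -4/15y^3 + 61/45y^2 + 1/5y - 14/9 ≠ 0; add k_4 = -4/15y^3 + 61/45y^2 + 1/5y - 14/9 to the basis.

The other S-polynomials (S(h_2,k_3), S(h_1,k_4), S(h_2,k_4), S(k_3,k_4)) all reduce to 0 modulo the current basis, so we have a Gröbner basis.
Inter-reduce: drop elements whose leading term is divisible by another's, tail-reduce, and make monic.
Reduced Gröbner basis: {x^2 - 33/20x + 4/15y^2 - 1/45y - 14/45, xy - 5x, y^3 - 61/12y^2 - 3/4y + 35/6}.

These differ, so the ideals are not equal.
The same test decides containment: I ⊆ J iff every generator of I reduces to 0 modulo a Gröbner basis of J.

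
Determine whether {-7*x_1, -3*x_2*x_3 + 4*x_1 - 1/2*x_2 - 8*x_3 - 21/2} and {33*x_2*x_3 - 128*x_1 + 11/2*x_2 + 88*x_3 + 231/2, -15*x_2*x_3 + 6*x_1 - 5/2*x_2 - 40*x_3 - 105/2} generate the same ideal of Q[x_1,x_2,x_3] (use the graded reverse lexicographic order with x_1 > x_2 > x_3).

Two ideals are equal iff their reduced Gröbner bases coincide (the reduced basis is unique for a fixed ordering).
Buchberger on the first generating set:
f_1 = -7*x_1, LT = x_1.
f_2 = -3*x_2*x_3 + 4*x_1 - 1/2*x_2 - 8*x_3 - 21/2, LT = x_2*x_3.

The S-polynomials (S(f_1,f_2)) all reduce to 0 modulo the current basis, so we have a Gröbner basis.
Inter-reduce: drop elements whose leading term is divisible by another's, tail-reduce, and make monic.
Reduced Gröbner basis: {x_2*x_3 + 1/6*x_2 + 8/3*x_3 + 7/2, x_1}.

Buchberger on the second generating set:
h_1 = 33*x_2*x_3 - 128*x_1 + 11/2*x_2 + 88*x_3 + 231/2, LT = x_2*x_3.
h_2 = -15*x_2*x_3 + 6*x_1 - 5/2*x_2 - 40*x_3 - 105/2, LT = x_2*x_3.

S(h_1,h_2): lcm = x_2*x_3. S = -574/165*x_1.
  leading term x_1: no divisor's leading term divides it; move -574/165*x_1 to the remainder.
  remainder -574/165*x_1 ≠ 0; add k_3 = -574/165*x_1 to the basis.

The other S-polynomials (S(h_1,k_3), S(h_2,k_3)) all reduce to 0 modulo the current basis, so we have a Gröbner basis.
Inter-reduce: drop elements whose leading term is divisible by another's, tail-reduce, and make monic.
Reduced Gröbner basis: {x_2*x_3 + 1/6*x_2 + 8/3*x_3 + 7/2, x_1}.

These coincide, so the ideals are equal.

Yes, the ideals are equal.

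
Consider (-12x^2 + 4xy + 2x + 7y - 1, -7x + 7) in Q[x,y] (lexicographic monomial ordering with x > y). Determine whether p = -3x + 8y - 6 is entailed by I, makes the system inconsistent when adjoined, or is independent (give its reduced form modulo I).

Adjoining -3x + 8y - 6 makes the ideal the whole ring: the system is inconsistent.

First compute the reduced Gröbner basis of I by Buchberger's algorithm.
f_1 = -12x^2 + 4xy + 2x + 7y - 1, LT = x^2.
f_2 = -7x + 7, LT = x.

S(f_1,f_2): lcm = x^2. S = -1/3xy + 5/6x - 7/12y + 1/12.
  leading term xy: subtract (1/21y)·f_2 from -1/3xy + 5/6x - 7/12y + 1/12 → 5/6x - 11/12y + 1/12
  leading term x: subtract (-5/42)·f_2 from 5/6x - 11/12y + 1/12 → -11/12y + 11/12
  leading term y: no divisor's leading term divides it; move -11/12y to the remainder.
  leading term 1: no divisor's leading term divides it; move 11/12 to the remainder.
  remainder -11/12y + 11/12 ≠ 0; add h_3 = -11/12y + 11/12 to the basis.

S(f_1,h_3): leading monomials are coprime, so the S-polynomial reduces to 0 (Buchberger's first criterion).
S(f_2,h_3): leading monomials are coprime, so the S-polynomial reduces to 0 (Buchberger's first criterion).
Every S-polynomial of the final basis reduces to 0, so we have a Gröbner basis.
Inter-reduce: drop elements whose leading term is divisible by another's, tail-reduce, and make monic.
Reduced Gröbner basis: {x - 1, y - 1}.
Label its elements g_1 = x - 1, g_2 = y - 1.

Reduce p = -3x + 8y - 6 modulo G:
  leading term x: subtract (-3)·g_1 from -3x + 8y - 6 → 8y - 9
  leading term y: subtract (8)·g_2 from 8y - 9 → -1
  leading term 1: no divisor's leading term divides it; move -1 to the remainder.
  normal form = -1.
The normal form is nonzero, so p ∉ I. Since p minus its normal form lies in I, I + (p) = I + (r) where r = -1; decide whether this ideal is the whole ring.
Here r = -1 is a nonzero constant, hence a unit: 1 ∈ I + (p), the Gröbner basis of I + (p) is {1}, and the enlarged system has no common solution — adjoining p is inconsistent.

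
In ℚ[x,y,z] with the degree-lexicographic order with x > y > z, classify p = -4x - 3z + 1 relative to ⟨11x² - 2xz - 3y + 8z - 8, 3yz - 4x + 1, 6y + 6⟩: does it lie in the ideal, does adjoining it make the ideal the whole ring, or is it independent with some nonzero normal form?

-4x - 3z + 1 lies in I (it reduces to 0).

First compute the reduced Gröbner basis of I by Buchberger's algorithm.
f_1 = 11x² - 2xz - 3y + 8z - 8, LT = x².
f_2 = 3yz - 4x + 1, LT = yz.
f_3 = 6y + 6, LT = y.

S(f_2,f_3): lcm = yz. S = -4/3x - z + ⅓.
  leading term x: no divisor's leading term divides it; move -4/3x to the remainder.
  leading term z: no divisor's leading term divides it; move -z to the remainder.
  leading term 1: no divisor's leading term divides it; move ⅓ to the remainder.
  remainder -4/3x - z + ⅓ ≠ 0; add h_4 = -4/3x - z + ⅓ to the basis.

S(f_1,h_4): lcm = x². S = -41/44xz + ¼x - 3/11y + 8/11z - 8/11.
  leading term xz: subtract (123/176z)·h_4 from -41/44xz + ¼x - 3/11y + 8/11z - 8/11 → 123/176z² + ¼x - 3/11y + 87/176z - 8/11
  leading term z²: no divisor's leading term divides it; move 123/176z² to the remainder.
  leading term x: subtract (-3/16)·h_4 from ¼x - 3/11y + 87/176z - 8/11 → -3/11y + 27/88z - 117/176
  leading term y: subtract (-1/22)·f_3 from -3/11y + 27/88z - 117/176 → 27/88z - 69/176
  leading term z: no divisor's leading term divides it; move 27/88z to the remainder.
  leading term 1: no divisor's leading term divides it; move -69/176 to the remainder.
  remainder 123/176z² + 27/88z - 69/176 ≠ 0; add h_5 = 123/176z² + 27/88z - 69/176 to the basis.

The other S-polynomials (S(f_1,f_2), S(f_1,f_3), S(f_2,h_4), S(f_3,h_4), S(f_1,h_5), S(f_2,h_5), S(f_3,h_5), S(h_4,h_5)) all reduce to 0 modulo the current basis, so we have a Gröbner basis.
Inter-reduce: drop elements whose leading term is divisible by another's, tail-reduce, and make monic.
Reduced Gröbner basis: {z² + 18/41z - 23/41, x + ¾z - ¼, y + 1}.
Label its elements g_1 = z² + 18/41z - 23/41, g_2 = x + ¾z - ¼, g_3 = y + 1.

Reduce p = -4x - 3z + 1 modulo G:
  leading term x: subtract (-4)·g_2 from -4x - 3z + 1 → 0
  normal form = 0.
Since the normal form is 0, p ∈ I.

The remainder on division by a Gröbner basis is unique — it is the normal form.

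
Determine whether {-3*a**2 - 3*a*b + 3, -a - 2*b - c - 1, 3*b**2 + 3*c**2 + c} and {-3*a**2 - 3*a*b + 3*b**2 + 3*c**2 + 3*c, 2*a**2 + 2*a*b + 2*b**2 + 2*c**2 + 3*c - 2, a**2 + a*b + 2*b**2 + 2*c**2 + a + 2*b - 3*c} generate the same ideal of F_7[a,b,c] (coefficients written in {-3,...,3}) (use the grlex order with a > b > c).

No, the ideals differ.

Two ideals are equal iff their reduced Gröbner bases coincide (the reduced basis is unique for a fixed ordering).
Buchberger on the first generating set:
f_1 = -3*a**2 - 3*a*b + 3, LT = a**2.
f_2 = -a - 2*b - c - 1, LT = a.
f_3 = 3*b**2 + 3*c**2 + c, LT = b**2.

S(f_1,f_2): lcm = a**2. S = -a*b - a*c - a - 1.
  reduce S modulo (f_1, f_2, f_3):
  remainder 3*b*c - c**2 + 3*b - c ≠ 0; add g_4 = 3*b*c - c**2 + 3*b - c to the basis.

S(f_3,g_4): lcm = b**2*c. S = -2*b*c**2 + c**3 - b**2 - 2*b*c - 2*c**2.
  reduce S modulo (f_1, f_2, f_3, g_4):
  remainder -2*c**3 + 3*c**2 - 2*c ≠ 0; add g_5 = -2*c**3 + 3*c**2 - 2*c to the basis.

The other S-polynomials (S(f_1,f_3), S(f_2,f_3), S(f_1,g_4), S(f_2,g_4), S(f_1,g_5), S(f_2,g_5), S(f_3,g_5), S(g_4,g_5)) all reduce to 0 modulo the current basis, so we have a Gröbner basis.
Inter-reduce: drop elements whose leading term is divisible by another's, tail-reduce, and make monic.
Reduced Gröbner basis: {c**3 + 2*c**2 + c, b**2 + c**2 - 2*c, b*c + 2*c**2 + b + 2*c, a + 2*b + c + 1}.

Buchberger on the second generating set:
h_1 = -3*a**2 - 3*a*b + 3*b**2 + 3*c**2 + 3*c, LT = a**2.
h_2 = 2*a**2 + 2*a*b + 2*b**2 + 2*c**2 + 3*c - 2, LT = a**2.
h_3 = a**2 + a*b + 2*b**2 + 2*c**2 + a + 2*b - 3*c, LT = a**2.

S(h_1,h_2): lcm = a**2. S = -2*b**2 - 2*c**2 + c + 1.
  reduce S modulo (h_1, h_2, h_3):
  remainder -2*b**2 - 2*c**2 + c + 1 ≠ 0; add k_4 = -2*b**2 - 2*c**2 + c + 1 to the basis.

S(h_1,h_3): lcm = a**2. S = -3*b**2 - 3*c**2 - a - 2*b + 2*c.
  reduce S modulo (h_1, h_2, h_3, k_4):
  remainder -a - 2*b - 3*c + 2 ≠ 0; add k_5 = -a - 2*b - 3*c + 2 to the basis.

S(h_1,k_5): lcm = a**2. S = -a*b - 3*a*c - b**2 - c**2 + 2*a - c.
  reduce S modulo (h_1, h_2, h_3, k_4, k_5):
  remainder 2*b*c + b - 2*c + 1 ≠ 0; add k_6 = 2*b*c + b - 2*c + 1 to the basis.

S(k_4,k_6): lcm = b**2*c. S = c**3 + 3*b**2 + b*c + 3*c**2 + 3*b + 3*c.
  reduce S modulo (h_1, h_2, h_3, k_4, k_5, k_6):
  remainder c**3 - b + 2*c + 1 ≠ 0; add k_7 = c**3 - b + 2*c + 1 to the basis.

The other S-polynomials (S(h_2,h_3), S(h_1,k_4), S(h_2,k_4), S(h_3,k_4), S(h_2,k_5), S(h_3,k_5), S(k_4,k_5), S(h_1,k_6), S(h_2,k_6), S(h_3,k_6), S(k_5,k_6), S(h_1,k_7), S(h_2,k_7), S(h_3,k_7), S(k_4,k_7), S(k_5,k_7), S(k_6,k_7)) all reduce to 0 modulo the current basis, so we have a Gröbner basis.
Inter-reduce: drop elements whose leading term is divisible by another's, tail-reduce, and make monic.
Reduced Gröbner basis: {c**3 - b + 2*c + 1, b**2 + c**2 + 3*c + 3, b*c - 3*b - c - 3, a + 2*b + 3*c - 2}.

Since the reduced bases disagree, the two ideals are not the same.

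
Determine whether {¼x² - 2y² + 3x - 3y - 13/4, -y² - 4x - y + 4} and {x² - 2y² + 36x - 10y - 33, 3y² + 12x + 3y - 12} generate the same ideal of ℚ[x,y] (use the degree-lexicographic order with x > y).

No, the ideals differ.

Two ideals are equal iff their reduced Gröbner bases coincide (the reduced basis is unique for a fixed ordering).
Buchberger on the first generating set:
f_1 = ¼x² - 2y² + 3x - 3y - 13/4, LT = x².
f_2 = -y² - 4x - y + 4, LT = y².

The S-polynomials (S(f_1,f_2)) all reduce to 0 modulo the current basis, so we have a Gröbner basis.
Inter-reduce: drop elements whose leading term is divisible by another's, tail-reduce, and make monic.
Reduced Gröbner basis: {x² + 44x - 4y - 45, y² + 4x + y - 4}.

Buchberger on the second generating set:
h_1 = x² - 2y² + 36x - 10y - 33, LT = x².
h_2 = 3y² + 12x + 3y - 12, LT = y².

The S-polynomials (S(h_1,h_2)) all reduce to 0 modulo the current basis, so we have a Gröbner basis.
Inter-reduce: drop elements whose leading term is divisible by another's, tail-reduce, and make monic.
Reduced Gröbner basis: {x² + 44x - 8y - 41, y² + 4x + y - 4}.

The bases are distinct; the ideals are different.
The same test decides containment: I ⊆ J iff every generator of I reduces to 0 modulo a Gröbner basis of J.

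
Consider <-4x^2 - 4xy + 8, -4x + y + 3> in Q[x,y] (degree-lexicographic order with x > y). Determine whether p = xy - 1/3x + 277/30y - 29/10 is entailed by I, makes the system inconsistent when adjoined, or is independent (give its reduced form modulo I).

First compute the reduced Gröbner basis of I by Buchberger's algorithm.
f_1 = -4x^2 - 4xy + 8, LT = x^2.
f_2 = -4x + y + 3, LT = x.

S(f_1,f_2): lcm = x^2. S = 5/4xy + 3/4x - 2.
  reduce S modulo (f_1, f_2):
  remainder 5/16y^2 + 9/8y - 23/16 ≠ 0; add h_3 = 5/16y^2 + 9/8y - 23/16 to the basis.

The other S-polynomials (S(f_1,h_3), S(f_2,h_3)) all reduce to 0 modulo the current basis, so we have a Gröbner basis.
Inter-reduce: drop elements whose leading term is divisible by another's, tail-reduce, and make monic.
Reduced Gröbner basis: {y^2 + 18/5y - 23/5, x - 1/4y - 3/4}.
Label its elements g_1 = y^2 + 18/5y - 23/5, g_2 = x - 1/4y - 3/4.

Reduce p = xy - 1/3x + 277/30y - 29/10 modulo G:
  leading term xy: subtract (y)·g_2 from xy - 1/3x + 277/30y - 29/10 → 1/4y^2 - 1/3x + 599/60y - 29/10
  leading term y^2: subtract (1/4)·g_1 from 1/4y^2 - 1/3x + 599/60y - 29/10 → -1/3x + 109/12y - 7/4
  leading term x: subtract (-1/3)·g_2 from -1/3x + 109/12y - 7/4 → 9y - 2
  leading term y: no divisor's leading term divides it; move 9y to the remainder.
  leading term 1: no divisor's leading term divides it; move -2 to the remainder.
  normal form = 9y - 2.
The normal form is nonzero, so p ∉ I. Since p minus its normal form lies in I, I + (p) = I + (r) where r = 9y - 2; decide whether this ideal is the whole ring.
Run Buchberger on G together with r (pairs among the g_i already reduce to 0 since G is a Gröbner basis):
g_1 = y^2 + 18/5y - 23/5, LT = y^2.
g_2 = x - 1/4y - 3/4, LT = x.
r = 9y - 2, LT = y.

S(g_1,r): lcm = y^2. S = 172/45y - 23/5.
  reduce S modulo (g_1, g_2, r):
  remainder -1519/405 ≠ 0; add m_4 = -1519/405 to the basis.

The other S-polynomials (S(g_1,g_2), S(g_2,r), S(g_1,m_4), S(g_2,m_4), S(r,m_4)) all reduce to 0 modulo the current basis, so we have a Gröbner basis.
Inter-reduce: drop elements whose leading term is divisible by another's, tail-reduce, and make monic.
Reduced Gröbner basis: {1}.
The reduced Gröbner basis of I + (p) is {1}: the ideal is the whole ring, so the enlarged system has no common solution — adjoining p is inconsistent.

Ideal membership is decidable via reduction modulo a Gröbner basis.

Adjoining xy - 1/3x + 277/30y - 29/10 makes the ideal the whole ring: the system is inconsistent.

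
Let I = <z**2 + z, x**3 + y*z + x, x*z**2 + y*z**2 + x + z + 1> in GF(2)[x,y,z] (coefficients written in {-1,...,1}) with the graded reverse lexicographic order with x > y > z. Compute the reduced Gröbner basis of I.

G = {x**3 + x, x*y + y, x*z + x + z + 1, y*z, z**2 + z}

The reduced Gröbner basis is the canonical form of the ideal for this ordering.

f_1 = z**2 + z, LT = z**2.
f_2 = x**3 + y*z + x, LT = x**3.
f_3 = x*z**2 + y*z**2 + x + z + 1, LT = x*z**2.

S(f_1,f_3): lcm = x*z**2. S = y*z**2 + x*z + x + z + 1.
  leading term y*z**2: subtract (y)·f_1 from y*z**2 + x*z + x + z + 1 → x*z + y*z + x + z + 1
  leading term x*z: no divisor's leading term divides it; move x*z to the remainder.
  leading term y*z: no divisor's leading term divides it; move y*z to the remainder.
  leading term x: no divisor's leading term divides it; move x to the remainder.
  leading term z: no divisor's leading term divides it; move z to the remainder.
  leading term 1: no divisor's leading term divides it; move 1 to the remainder.
  remainder x*z + y*z + x + z + 1 ≠ 0; add g_4 = x*z + y*z + x + z + 1 to the basis.

S(f_2,f_3): lcm = x**3*z**2. S = x**2*y*z**2 + y*z**3 + x**3 + x**2*z + x*z**2 + x**2.
  leading term x**2*y*z**2: subtract (x**2*y)·f_1 from x**2*y*z**2 + y*z**3 + x**3 + x**2*z + x*z**2 + x**2 → x**2*y*z + y*z**3 + x**3 + x**2*z + x*z**2 + x**2
  leading term x**2*y*z: subtract (x*y)·g_4 from x**2*y*z + y*z**3 + x**3 + x**2*z + x*z**2 + x**2 → x*y**2*z + y*z**3 + x**3 + x**2*y + x**2*z + x*y*z + x*z**2 + x**2 + x*y
  leading term x*y**2*z: subtract (y**2)·g_4 from x*y**2*z + y*z**3 + x**3 + x**2*y + x**2*z + x*y*z + x*z**2 + x**2 + x*y → y**3*z + y*z**3 + x**3 + x**2*y + x*y**2 + x**2*z + x*y*z + y**2*z + x*z**2 + x**2 + x*y + y**2
  leading term y**3*z: no divisor's leading term divides it; move y**3*z to the remainder.
  leading term y*z**3: subtract (y*z)·f_1 from y*z**3 + x**3 + x**2*y + x*y**2 + x**2*z + x*y*z + y**2*z + x*z**2 + x**2 + x*y + y**2 → x**3 + x**2*y + x*y**2 + x**2*z + x*y*z + y**2*z + x*z**2 + y*z**2 + x**2 + x*y + y**2
  leading term x**3: subtract (1)·f_2 from x**3 + x**2*y + x*y**2 + x**2*z + x*y*z + y**2*z + x*z**2 + y*z**2 + x**2 + x*y + y**2 → x**2*y + x*y**2 + x**2*z + x*y*z + y**2*z + x*z**2 + y*z**2 + x**2 + x*y + y**2 + y*z + x
  leading term x**2*y: no divisor's leading term divides it; move x**2*y to the remainder.
  leading term x*y**2: no divisor's leading term divides it; move x*y**2 to the remainder.
  leading term x**2*z: subtract (x)·g_4 from x**2*z + x*y*z + y**2*z + x*z**2 + y*z**2 + x**2 + x*y + y**2 + y*z + x → y**2*z + x*z**2 + y*z**2 + x*y + y**2 + x*z + y*z
  leading term y**2*z: no divisor's leading term divides it; move y**2*z to the remainder.
  leading term x*z**2: subtract (x)·f_1 from x*z**2 + y*z**2 + x*y + y**2 + x*z + y*z → y*z**2 + x*y + y**2 + y*z
  leading term y*z**2: subtract (y)·f_1 from y*z**2 + x*y + y**2 + y*z → x*y + y**2
  leading term x*y: no divisor's leading term divides it; move x*y to the remainder.
  leading term y**2: no divisor's leading term divides it; move y**2 to the remainder.
  remainder y**3*z + x**2*y + x*y**2 + y**2*z + x*y + y**2 ≠ 0; add g_5 = y**3*z + x**2*y + x*y**2 + y**2*z + x*y + y**2 to the basis.

S(f_1,g_4): lcm = x*z**2. S = y*z**2 + z**2 + z.
  leading term y*z**2: subtract (y)·f_1 from y*z**2 + z**2 + z → y*z + z**2 + z
  leading term y*z: no divisor's leading term divides it; move y*z to the remainder.
  leading term z**2: subtract (1)·f_1 from z**2 + z → 0
  remainder y*z ≠ 0; add g_6 = y*z to the basis.

S(f_1,g_5): lcm = y**3*z**2. S = x**2*y*z + x*y**2*z + y**3*z + y**2*z**2 + x*y*z + y**2*z.
  leading term x**2*y*z: subtract (x*y)·g_4 from x**2*y*z + x*y**2*z + y**3*z + y**2*z**2 + x*y*z + y**2*z → y**3*z + y**2*z**2 + x**2*y + y**2*z + x*y
  leading term y**3*z: subtract (1)·g_5 from y**3*z + y**2*z**2 + x**2*y + y**2*z + x*y → y**2*z**2 + x*y**2 + y**2
  leading term y**2*z**2: subtract (y**2)·f_1 from y**2*z**2 + x*y**2 + y**2 → x*y**2 + y**2*z + y**2
  leading term x*y**2: no divisor's leading term divides it; move x*y**2 to the remainder.
  leading term y**2*z: subtract (y)·g_6 from y**2*z + y**2 → y**2
  leading term y**2: no divisor's leading term divides it; move y**2 to the remainder.
  remainder x*y**2 + y**2 ≠ 0; add g_7 = x*y**2 + y**2 to the basis.

S(f_3,g_5): lcm = x*y**3*z**2. S = y**4*z**2 + x**3*y*z + x**2*y**2*z + x*y**2*z**2 + x*y**3 + x**2*y*z + x*y**2*z + y**3*z + y**3.
  leading term y**4*z**2: subtract (y**4)·f_1 from y**4*z**2 + x**3*y*z + x**2*y**2*z + x*y**2*z**2 + x*y**3 + x**2*y*z + x*y**2*z + y**3*z + y**3 → x**3*y*z + x**2*y**2*z + y**4*z + x*y**2*z**2 + x*y**3 + x**2*y*z + x*y**2*z + y**3*z + y**3
  leading term x**3*y*z: subtract (y*z)·f_2 from x**3*y*z + x**2*y**2*z + y**4*z + x*y**2*z**2 + x*y**3 + x**2*y*z + x*y**2*z + y**3*z + y**3 → x**2*y**2*z + y**4*z + x*y**2*z**2 + x*y**3 + x**2*y*z + x*y**2*z + y**3*z + y**2*z**2 + y**3 + x*y*z
  leading term x**2*y**2*z: subtract (x*y**2)·g_4 from x**2*y**2*z + y**4*z + x*y**2*z**2 + x*y**3 + x**2*y*z + x*y**2*z + y**3*z + y**2*z**2 + y**3 + x*y*z → x*y**3*z + y**4*z + x*y**2*z**2 + x**2*y**2 + x*y**3 + x**2*y*z + y**3*z + y**2*z**2 + x*y**2 + y**3 + x*y*z
  leading term x*y**3*z: subtract (y**3)·g_4 from x*y**3*z + y**4*z + x*y**2*z**2 + x**2*y**2 + x*y**3 + x**2*y*z + y**3*z + y**2*z**2 + x*y**2 + y**3 + x*y*z → x*y**2*z**2 + x**2*y**2 + x**2*y*z + y**2*z**2 + x*y**2 + x*y*z
  leading term x*y**2*z**2: subtract (x*y**2)·f_1 from x*y**2*z**2 + x**2*y**2 + x**2*y*z + y**2*z**2 + x*y**2 + x*y*z → x**2*y**2 + x**2*y*z + x*y**2*z + y**2*z**2 + x*y**2 + x*y*z
  leading term x**2*y**2: subtract (x)·g_7 from x**2*y**2 + x**2*y*z + x*y**2*z + y**2*z**2 + x*y**2 + x*y*z → x**2*y*z + x*y**2*z + y**2*z**2 + x*y*z
  leading term x**2*y*z: subtract (x*y)·g_4 from x**2*y*z + x*y**2*z + y**2*z**2 + x*y*z → y**2*z**2 + x**2*y + x*y
  leading term y**2*z**2: subtract (y**2)·f_1 from y**2*z**2 + x**2*y + x*y → x**2*y + y**2*z + x*y
  leading term x**2*y: no divisor's leading term divides it; move x**2*y to the remainder.
  leading term y**2*z: subtract (y)·g_6 from y**2*z + x*y → x*y
  leading term x*y: no divisor's leading term divides it; move x*y to the remainder.
  remainder x**2*y + x*y ≠ 0; add g_8 = x**2*y + x*y to the basis.

S(f_3,g_6): lcm = x*y*z**2. S = y**2*z**2 + x*y + y*z + y.
  leading term y**2*z**2: subtract (y**2)·f_1 from y**2*z**2 + x*y + y*z + y → y**2*z + x*y + y*z + y
  leading term y**2*z: subtract (y)·g_6 from y**2*z + x*y + y*z + y → x*y + y*z + y
  leading term x*y: no divisor's leading term divides it; move x*y to the remainder.
  leading term y*z: subtract (1)·g_6 from y*z + y → y
  leading term y: no divisor's leading term divides it; move y to the remainder.
  remainder x*y + y ≠ 0; add g_9 = x*y + y to the basis.

The other S-polynomials (S(f_1,f_2), S(f_2,g_4), S(f_3,g_4), S(f_2,g_5), S(g_4,g_5), S(f_1,g_6), S(f_2,g_6), S(g_4,g_6), S(g_5,g_6), S(f_1,g_7), S(f_2,g_7), S(f_3,g_7), S(g_4,g_7), S(g_5,g_7), S(g_6,g_7), S(f_1,g_8), S(f_2,g_8), S(f_3,g_8), S(g_4,g_8), S(g_5,g_8), S(g_6,g_8), S(g_7,g_8), S(f_1,g_9), S(f_2,g_9), S(f_3,g_9), S(g_4,g_9), S(g_5,g_9), S(g_6,g_9), S(g_7,g_9), S(g_8,g_9)) all reduce to 0 modulo the current basis, so we have a Gröbner basis.
Inter-reduce: drop elements whose leading term is divisible by another's, tail-reduce, and make monic.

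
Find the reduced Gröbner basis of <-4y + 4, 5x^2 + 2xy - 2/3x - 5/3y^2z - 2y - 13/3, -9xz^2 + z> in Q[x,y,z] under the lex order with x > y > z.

G = {x^2 + 4/15x - 1/3z - 19/15, xz - 3z^3 - 57/5z^2 + 4/15z, y - 1, z^4 + 19/5z^3 - 4/45z^2 - 1/27z}

f_1 = -4y + 4, LT = y.
f_2 = 5x^2 + 2xy - 2/3x - 5/3y^2z - 2y - 13/3, LT = x^2.
f_3 = -9xz^2 + z, LT = xz^2.

S(f_2,f_3): lcm = x^2z^2. S = 2/5xyz^2 - 2/15xz^2 + 1/9xz - 1/3y^2z^3 - 2/5yz^2 - 13/15z^2.
  reduce S modulo (f_1, f_2, f_3):
  remainder 1/9xz - 1/3z^3 - 19/15z^2 + 4/135z ≠ 0; add g_4 = 1/9xz - 1/3z^3 - 19/15z^2 + 4/135z to the basis.

S(f_3,g_4): lcm = xz^2. S = 3z^4 + 57/5z^3 - 4/15z^2 - 1/9z.
  reduce S modulo (f_1, f_2, f_3, g_4):
  remainder 3z^4 + 57/5z^3 - 4/15z^2 - 1/9z ≠ 0; add g_5 = 3z^4 + 57/5z^3 - 4/15z^2 - 1/9z to the basis.

The other S-polynomials (S(f_1,f_2), S(f_1,f_3), S(f_1,g_4), S(f_2,g_4), S(f_1,g_5), S(f_2,g_5), S(f_3,g_5), S(g_4,g_5)) all reduce to 0 modulo the current basis, so we have a Gröbner basis.
Inter-reduce: drop elements whose leading term is divisible by another's, tail-reduce, and make monic.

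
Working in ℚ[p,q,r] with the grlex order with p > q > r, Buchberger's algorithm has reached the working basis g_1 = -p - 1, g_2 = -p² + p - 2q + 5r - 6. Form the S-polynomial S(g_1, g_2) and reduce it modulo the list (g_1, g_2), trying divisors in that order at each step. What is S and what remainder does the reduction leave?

lcm(LM(g_1), LM(g_2)) = p².
S = (lcm/LT(g_1))·g_1 − (lcm/LT(g_2))·g_2 = 2p - 2q + 5r - 6.
Reduce S modulo (g_1, g_2) in that order:
  leading term p: subtract (-2)·g_1 from 2p - 2q + 5r - 6 → -2q + 5r - 8
  leading term q: no divisor's leading term divides it; move -2q to the remainder.
  leading term r: no divisor's leading term divides it; move 5r to the remainder.
  leading term 1: no divisor's leading term divides it; move -8 to the remainder.
The remainder -2q + 5r - 8 is nonzero, so it would be added as the next basis element.

S(g_1, g_2) = 2p - 2q + 5r - 6; remainder on division = -2q + 5r - 8.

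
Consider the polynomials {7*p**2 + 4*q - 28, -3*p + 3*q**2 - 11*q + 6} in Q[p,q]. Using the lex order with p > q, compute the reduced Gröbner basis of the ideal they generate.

G = {p - q**2 + 11/3*q - 2, q**4 - 22/3*q**3 + 157/9*q**2 - 296/21*q}

f_1 = 7*p**2 + 4*q - 28, LT = p**2.
f_2 = -3*p + 3*q**2 - 11*q + 6, LT = p.

S(f_1,f_2): lcm = p**2. S = p*q**2 - 11/3*p*q + 2*p + 4/7*q - 4.
  leading term p*q**2: subtract (-1/3*q**2)·f_2 from p*q**2 - 11/3*p*q + 2*p + 4/7*q - 4 → -11/3*p*q + 2*p + q**4 - 11/3*q**3 + 2*q**2 + 4/7*q - 4
  leading term p*q: subtract (11/9*q)·f_2 from -11/3*p*q + 2*p + q**4 - 11/3*q**3 + 2*q**2 + 4/7*q - 4 → 2*p + q**4 - 22/3*q**3 + 139/9*q**2 - 142/21*q - 4
  leading term p: subtract (-2/3)·f_2 from 2*p + q**4 - 22/3*q**3 + 139/9*q**2 - 142/21*q - 4 → q**4 - 22/3*q**3 + 157/9*q**2 - 296/21*q
  leading term q**4: no divisor's leading term divides it; move q**4 to the remainder.
  leading term q**3: no divisor's leading term divides it; move -22/3*q**3 to the remainder.
  leading term q**2: no divisor's leading term divides it; move 157/9*q**2 to the remainder.
  leading term q: no divisor's leading term divides it; move -296/21*q to the remainder.
  remainder q**4 - 22/3*q**3 + 157/9*q**2 - 296/21*q ≠ 0; add g_3 = q**4 - 22/3*q**3 + 157/9*q**2 - 296/21*q to the basis.

S(f_1,g_3): leading monomials are coprime, so the S-polynomial reduces to 0 (Buchberger's first criterion).
S(f_2,g_3): leading monomials are coprime, so the S-polynomial reduces to 0 (Buchberger's first criterion).
Every S-polynomial of the final basis reduces to 0, so we have a Gröbner basis.
Inter-reduce: drop elements whose leading term is divisible by another's, tail-reduce, and make monic.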